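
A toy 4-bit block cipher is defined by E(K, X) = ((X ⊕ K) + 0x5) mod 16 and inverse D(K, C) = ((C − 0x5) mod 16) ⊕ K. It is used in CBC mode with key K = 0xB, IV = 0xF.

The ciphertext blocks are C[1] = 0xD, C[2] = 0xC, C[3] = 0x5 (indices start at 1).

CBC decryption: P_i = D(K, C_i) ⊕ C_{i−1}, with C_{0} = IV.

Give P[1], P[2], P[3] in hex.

P[1]: D(K, 0xD) = 0x3; 0x3 ⊕ 0xF = 0xC.
P[2]: D(K, 0xC) = 0xC; 0xC ⊕ 0xD = 0x1.
P[3]: D(K, 0x5) = 0xB; 0xB ⊕ 0xC = 0x7.

P[1] = 0xC, P[2] = 0x1, P[3] = 0x7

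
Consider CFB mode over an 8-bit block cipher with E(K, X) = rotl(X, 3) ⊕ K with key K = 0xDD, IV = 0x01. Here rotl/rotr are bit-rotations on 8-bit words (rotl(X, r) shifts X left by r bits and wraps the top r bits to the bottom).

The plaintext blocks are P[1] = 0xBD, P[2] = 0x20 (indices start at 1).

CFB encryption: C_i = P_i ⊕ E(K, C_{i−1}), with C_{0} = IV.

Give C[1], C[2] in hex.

C[1]: E(K, 0x01) = 0xD5; 0xBD ⊕ 0xD5 = 0x68.
C[2]: E(K, 0x68) = 0x9E; 0x20 ⊕ 0x9E = 0xBE.

C[1] = 0x68, C[2] = 0xBE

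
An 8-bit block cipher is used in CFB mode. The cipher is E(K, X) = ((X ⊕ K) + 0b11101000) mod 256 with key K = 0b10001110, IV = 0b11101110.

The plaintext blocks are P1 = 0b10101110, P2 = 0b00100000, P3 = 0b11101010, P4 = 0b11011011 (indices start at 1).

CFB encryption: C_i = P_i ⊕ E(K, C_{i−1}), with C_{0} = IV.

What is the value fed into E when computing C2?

C1: E(K, 0b11101110) = 0b01001000; 0b10101110 ⊕ 0b01001000 = 0b11100110.
C2: E(K, 0b11100110) = 0b01010000; 0b00100000 ⊕ 0b01010000 = 0b01110000.
So the input to E for block 2 is 0b11100110.

0b11100110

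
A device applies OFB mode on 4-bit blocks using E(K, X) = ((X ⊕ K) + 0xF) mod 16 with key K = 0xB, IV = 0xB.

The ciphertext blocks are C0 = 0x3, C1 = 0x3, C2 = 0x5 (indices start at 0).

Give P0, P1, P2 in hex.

P0 = 0xC, P1 = 0x0, P2 = 0x2

OFB decryption: S_i = E(K, S_{i−1}) with S_{−1} = IV; P_i = C_i ⊕ S_i.
P0: S = E(K, 0xB) = 0xF; 0x3 ⊕ 0xF = 0xC.
P1: S = E(K, 0xF) = 0x3; 0x3 ⊕ 0x3 = 0x0.
P2: S = E(K, 0x3) = 0x7; 0x5 ⊕ 0x7 = 0x2.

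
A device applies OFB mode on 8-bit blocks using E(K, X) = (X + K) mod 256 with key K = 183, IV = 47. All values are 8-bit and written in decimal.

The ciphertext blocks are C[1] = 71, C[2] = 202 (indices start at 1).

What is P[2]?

OFB decryption: S_i = E(K, S_{i−1}) with S_{0} = IV; P_i = C_i ⊕ S_i.
P[1]: S = E(K, 47) = 230; 71 ⊕ 230 = 161.
P[2]: S = E(K, 230) = 157; 202 ⊕ 157 = 87.

P[2] = 87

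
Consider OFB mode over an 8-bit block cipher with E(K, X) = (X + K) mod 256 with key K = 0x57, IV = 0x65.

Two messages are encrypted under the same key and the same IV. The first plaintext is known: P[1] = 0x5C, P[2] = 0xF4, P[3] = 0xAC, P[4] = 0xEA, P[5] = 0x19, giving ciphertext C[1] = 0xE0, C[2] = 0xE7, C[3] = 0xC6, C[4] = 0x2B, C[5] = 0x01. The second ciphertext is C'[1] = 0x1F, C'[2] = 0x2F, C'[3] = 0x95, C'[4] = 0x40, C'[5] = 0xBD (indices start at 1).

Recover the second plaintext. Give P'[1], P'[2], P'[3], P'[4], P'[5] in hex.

In OFB with a reused IV, both messages share the same keystream S_i, so C_i ⊕ C'_i = P_i ⊕ P'_i and thus P'_i = P_i ⊕ C_i ⊕ C'_i.
P'[1]: 0x5C ⊕ 0xE0 ⊕ 0x1F = 0xA3.
P'[2]: 0xF4 ⊕ 0xE7 ⊕ 0x2F = 0x3C.
P'[3]: 0xAC ⊕ 0xC6 ⊕ 0x95 = 0xFF.
P'[4]: 0xEA ⊕ 0x2B ⊕ 0x40 = 0x81.
P'[5]: 0x19 ⊕ 0x01 ⊕ 0xBD = 0xA5.

P'[1] = 0xA3, P'[2] = 0x3C, P'[3] = 0xFF, P'[4] = 0x81, P'[5] = 0xA5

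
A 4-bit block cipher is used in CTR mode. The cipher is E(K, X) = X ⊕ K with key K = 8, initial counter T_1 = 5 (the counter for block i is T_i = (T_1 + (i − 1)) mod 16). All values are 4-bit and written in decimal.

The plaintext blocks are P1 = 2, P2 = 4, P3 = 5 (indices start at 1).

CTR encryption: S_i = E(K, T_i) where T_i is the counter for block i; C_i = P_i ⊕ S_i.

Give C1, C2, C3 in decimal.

C1: T = 5, S = E(K, T) = 13; 2 ⊕ 13 = 15.
C2: T = 6, S = E(K, T) = 14; 4 ⊕ 14 = 10.
C3: T = 7, S = E(K, T) = 15; 5 ⊕ 15 = 10.

C1 = 15, C2 = 10, C3 = 10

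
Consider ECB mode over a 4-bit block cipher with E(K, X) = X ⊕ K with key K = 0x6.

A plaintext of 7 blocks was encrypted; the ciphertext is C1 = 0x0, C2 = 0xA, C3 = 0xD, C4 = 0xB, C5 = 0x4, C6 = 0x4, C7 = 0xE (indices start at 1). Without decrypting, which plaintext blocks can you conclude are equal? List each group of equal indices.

P5 = P6

ECB encrypts each block independently with the same key, so equal ciphertext blocks imply equal plaintext blocks.
C5 = C6 = 0x4, so P5 = P6.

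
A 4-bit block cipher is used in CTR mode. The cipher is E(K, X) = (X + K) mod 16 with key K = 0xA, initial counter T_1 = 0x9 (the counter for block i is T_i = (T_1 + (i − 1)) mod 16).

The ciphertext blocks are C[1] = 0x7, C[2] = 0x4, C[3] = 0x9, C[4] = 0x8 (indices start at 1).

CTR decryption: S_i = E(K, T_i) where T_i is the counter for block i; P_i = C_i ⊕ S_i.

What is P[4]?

P[4] = 0xE

P[4]: T = 0xC, S = E(K, T) = 0x6; 0x8 ⊕ 0x6 = 0xE.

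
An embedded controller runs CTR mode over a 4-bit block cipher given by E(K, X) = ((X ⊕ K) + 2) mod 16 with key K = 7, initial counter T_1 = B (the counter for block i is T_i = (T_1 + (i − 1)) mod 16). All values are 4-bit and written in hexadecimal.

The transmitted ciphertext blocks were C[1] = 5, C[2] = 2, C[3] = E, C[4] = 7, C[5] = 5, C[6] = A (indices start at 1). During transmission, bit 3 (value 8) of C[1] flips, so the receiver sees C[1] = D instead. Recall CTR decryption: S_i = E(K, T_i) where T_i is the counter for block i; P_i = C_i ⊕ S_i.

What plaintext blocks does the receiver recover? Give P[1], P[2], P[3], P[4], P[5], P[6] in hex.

P[1] = 3, P[2] = F, P[3] = 2, P[4] = C, P[5] = F, P[6] = 3

Only C[1] changed, to D. In CTR, a change in C_i flips the same bit in P_i only; the keystream is unaffected. Decrypting the received ciphertext:
P[1]: T = B, S = E(K, T) = E; D ⊕ E = 3.
P[2]: T = C, S = E(K, T) = D; 2 ⊕ D = F.
P[3]: T = D, S = E(K, T) = C; E ⊕ C = 2.
P[4]: T = E, S = E(K, T) = B; 7 ⊕ B = C.
P[5]: T = F, S = E(K, T) = A; 5 ⊕ A = F.
P[6]: T = 0, S = E(K, T) = 9; A ⊕ 9 = 3.
Blocks that differ from the original plaintext: P[1].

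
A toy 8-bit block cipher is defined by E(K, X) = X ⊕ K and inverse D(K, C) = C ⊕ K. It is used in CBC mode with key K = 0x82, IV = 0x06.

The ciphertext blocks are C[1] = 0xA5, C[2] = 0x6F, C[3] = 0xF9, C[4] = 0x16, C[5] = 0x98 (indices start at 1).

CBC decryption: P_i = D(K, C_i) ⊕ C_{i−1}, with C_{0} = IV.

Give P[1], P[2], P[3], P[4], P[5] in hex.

P[1] = 0x21, P[2] = 0x48, P[3] = 0x14, P[4] = 0x6D, P[5] = 0x0C

P[1]: D(K, 0xA5) = 0x27; 0x27 ⊕ 0x06 = 0x21.
P[2]: D(K, 0x6F) = 0xED; 0xED ⊕ 0xA5 = 0x48.
P[3]: D(K, 0xF9) = 0x7B; 0x7B ⊕ 0x6F = 0x14.
P[4]: D(K, 0x16) = 0x94; 0x94 ⊕ 0xF9 = 0x6D.
P[5]: D(K, 0x98) = 0x1A; 0x1A ⊕ 0x16 = 0x0C.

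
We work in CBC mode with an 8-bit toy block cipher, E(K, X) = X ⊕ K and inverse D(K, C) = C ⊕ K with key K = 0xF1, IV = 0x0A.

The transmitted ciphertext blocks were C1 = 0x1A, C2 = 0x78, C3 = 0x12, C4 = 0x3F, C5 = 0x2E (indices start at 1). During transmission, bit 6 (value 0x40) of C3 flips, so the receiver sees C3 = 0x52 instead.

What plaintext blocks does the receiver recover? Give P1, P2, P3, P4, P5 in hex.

CBC decryption: P_i = D(K, C_i) ⊕ C_{i−1}, with C_{0} = IV.
Only C3 changed, to 0x52. In CBC, a change in C_i garbles P_i and flips the same bit in P_{i+1}. Decrypting the received ciphertext:
P1: D(K, 0x1A) = 0xEB; 0xEB ⊕ 0x0A = 0xE1.
P2: D(K, 0x78) = 0x89; 0x89 ⊕ 0x1A = 0x93.
P3: D(K, 0x52) = 0xA3; 0xA3 ⊕ 0x78 = 0xDB.
P4: D(K, 0x3F) = 0xCE; 0xCE ⊕ 0x52 = 0x9C.
P5: D(K, 0x2E) = 0xDF; 0xDF ⊕ 0x3F = 0xE0.
Blocks that differ from the original plaintext: P3, P4.

P1 = 0xE1, P2 = 0x93, P3 = 0xDB, P4 = 0x9C, P5 = 0xE0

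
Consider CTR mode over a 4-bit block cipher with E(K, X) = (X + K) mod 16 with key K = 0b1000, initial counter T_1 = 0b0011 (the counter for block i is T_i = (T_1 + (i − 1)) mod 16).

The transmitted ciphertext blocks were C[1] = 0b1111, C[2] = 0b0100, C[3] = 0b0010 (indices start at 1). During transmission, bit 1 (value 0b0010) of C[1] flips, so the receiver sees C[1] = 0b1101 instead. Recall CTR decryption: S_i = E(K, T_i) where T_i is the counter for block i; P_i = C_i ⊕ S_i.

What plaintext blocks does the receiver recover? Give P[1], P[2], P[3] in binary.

Only C[1] changed, to 0b1101. In CTR, a change in C_i flips the same bit in P_i only; the keystream is unaffected. Decrypting the received ciphertext:
P[1]: T = 0b0011, S = E(K, T) = 0b1011; 0b1101 ⊕ 0b1011 = 0b0110.
P[2]: T = 0b0100, S = E(K, T) = 0b1100; 0b0100 ⊕ 0b1100 = 0b1000.
P[3]: T = 0b0101, S = E(K, T) = 0b1101; 0b0010 ⊕ 0b1101 = 0b1111.
Blocks that differ from the original plaintext: P[1].

P[1] = 0b0110, P[2] = 0b1000, P[3] = 0b1111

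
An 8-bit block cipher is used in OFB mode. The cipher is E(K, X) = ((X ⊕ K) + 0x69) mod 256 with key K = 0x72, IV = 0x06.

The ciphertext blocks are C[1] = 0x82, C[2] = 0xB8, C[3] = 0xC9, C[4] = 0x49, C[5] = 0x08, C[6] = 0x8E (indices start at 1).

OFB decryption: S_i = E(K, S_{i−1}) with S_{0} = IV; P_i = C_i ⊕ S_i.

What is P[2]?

P[1]: S = E(K, 0x06) = 0xDD; 0x82 ⊕ 0xDD = 0x5F.
P[2]: S = E(K, 0xDD) = 0x18; 0xB8 ⊕ 0x18 = 0xA0.

P[2] = 0xA0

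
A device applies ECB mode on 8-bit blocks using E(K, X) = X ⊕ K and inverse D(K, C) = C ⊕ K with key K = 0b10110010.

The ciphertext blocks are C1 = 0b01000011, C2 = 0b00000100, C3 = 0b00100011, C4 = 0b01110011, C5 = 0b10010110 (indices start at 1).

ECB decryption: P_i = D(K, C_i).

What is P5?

P5 = 0b00100100

P5: D(K, 0b10010110) = 0b00100100.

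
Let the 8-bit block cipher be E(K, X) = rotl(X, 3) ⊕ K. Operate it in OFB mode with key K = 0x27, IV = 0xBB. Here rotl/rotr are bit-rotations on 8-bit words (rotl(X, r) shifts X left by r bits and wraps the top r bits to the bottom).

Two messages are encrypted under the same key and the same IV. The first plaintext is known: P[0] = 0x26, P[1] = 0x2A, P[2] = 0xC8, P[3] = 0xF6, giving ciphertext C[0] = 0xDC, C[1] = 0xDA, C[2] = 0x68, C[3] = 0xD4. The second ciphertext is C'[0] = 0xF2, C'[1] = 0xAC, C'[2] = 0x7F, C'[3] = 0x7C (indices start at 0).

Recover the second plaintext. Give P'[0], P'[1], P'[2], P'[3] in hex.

In OFB with a reused IV, both messages share the same keystream S_i, so C_i ⊕ C'_i = P_i ⊕ P'_i and thus P'_i = P_i ⊕ C_i ⊕ C'_i.
P'[0]: 0x26 ⊕ 0xDC ⊕ 0xF2 = 0x08.
P'[1]: 0x2A ⊕ 0xDA ⊕ 0xAC = 0x5C.
P'[2]: 0xC8 ⊕ 0x68 ⊕ 0x7F = 0xDF.
P'[3]: 0xF6 ⊕ 0xD4 ⊕ 0x7C = 0x5E.

P'[0] = 0x08, P'[1] = 0x5C, P'[2] = 0xDF, P'[3] = 0x5E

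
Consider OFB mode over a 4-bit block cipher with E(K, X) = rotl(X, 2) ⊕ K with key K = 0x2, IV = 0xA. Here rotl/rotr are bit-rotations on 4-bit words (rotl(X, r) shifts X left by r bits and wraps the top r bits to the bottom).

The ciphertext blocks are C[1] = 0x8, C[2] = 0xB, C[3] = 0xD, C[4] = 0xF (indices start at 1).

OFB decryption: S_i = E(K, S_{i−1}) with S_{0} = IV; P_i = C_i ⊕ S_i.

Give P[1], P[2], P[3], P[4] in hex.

P[1]: S = E(K, 0xA) = 0x8; 0x8 ⊕ 0x8 = 0x0.
P[2]: S = E(K, 0x8) = 0x0; 0xB ⊕ 0x0 = 0xB.
P[3]: S = E(K, 0x0) = 0x2; 0xD ⊕ 0x2 = 0xF.
P[4]: S = E(K, 0x2) = 0xA; 0xF ⊕ 0xA = 0x5.

P[1] = 0x0, P[2] = 0xB, P[3] = 0xF, P[4] = 0x5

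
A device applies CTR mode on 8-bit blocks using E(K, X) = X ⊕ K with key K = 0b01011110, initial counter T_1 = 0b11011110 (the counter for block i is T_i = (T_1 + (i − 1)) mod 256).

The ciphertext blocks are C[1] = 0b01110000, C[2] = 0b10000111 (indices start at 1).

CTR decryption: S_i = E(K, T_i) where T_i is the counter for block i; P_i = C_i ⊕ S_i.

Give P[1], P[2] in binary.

P[1] = 0b11110000, P[2] = 0b00000110

P[1]: T = 0b11011110, S = E(K, T) = 0b10000000; 0b01110000 ⊕ 0b10000000 = 0b11110000.
P[2]: T = 0b11011111, S = E(K, T) = 0b10000001; 0b10000111 ⊕ 0b10000001 = 0b00000110.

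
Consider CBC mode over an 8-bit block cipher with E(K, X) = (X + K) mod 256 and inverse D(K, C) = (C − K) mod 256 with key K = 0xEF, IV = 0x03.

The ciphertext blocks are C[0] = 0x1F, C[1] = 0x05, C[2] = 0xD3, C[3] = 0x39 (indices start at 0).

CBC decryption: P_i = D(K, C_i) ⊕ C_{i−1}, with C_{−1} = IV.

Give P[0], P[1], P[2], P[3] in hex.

P[0]: D(K, 0x1F) = 0x30; 0x30 ⊕ 0x03 = 0x33.
P[1]: D(K, 0x05) = 0x16; 0x16 ⊕ 0x1F = 0x09.
P[2]: D(K, 0xD3) = 0xE4; 0xE4 ⊕ 0x05 = 0xE1.
P[3]: D(K, 0x39) = 0x4A; 0x4A ⊕ 0xD3 = 0x99.

P[0] = 0x33, P[1] = 0x09, P[2] = 0xE1, P[3] = 0x99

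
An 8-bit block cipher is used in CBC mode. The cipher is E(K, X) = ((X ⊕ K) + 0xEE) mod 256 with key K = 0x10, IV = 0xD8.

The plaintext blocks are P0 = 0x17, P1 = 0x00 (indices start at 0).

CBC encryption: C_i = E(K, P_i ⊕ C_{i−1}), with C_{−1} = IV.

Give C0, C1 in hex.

C0 = 0xCD, C1 = 0xCB

C0: P0 ⊕ 0xD8 = 0xCF; E(K, 0xCF) = 0xCD.
C1: P1 ⊕ 0xCD = 0xCD; E(K, 0xCD) = 0xCB.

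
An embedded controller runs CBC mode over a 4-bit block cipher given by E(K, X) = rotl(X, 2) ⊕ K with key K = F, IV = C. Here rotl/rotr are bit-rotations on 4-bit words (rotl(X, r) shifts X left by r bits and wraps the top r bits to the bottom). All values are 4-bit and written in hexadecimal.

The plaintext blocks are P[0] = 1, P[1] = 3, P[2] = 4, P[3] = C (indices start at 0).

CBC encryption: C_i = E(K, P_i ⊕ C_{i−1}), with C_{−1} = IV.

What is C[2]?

C[2] = A

C[0]: P[0] ⊕ C = D; E(K, D) = 8.
C[1]: P[1] ⊕ 8 = B; E(K, B) = 1.
C[2]: P[2] ⊕ 1 = 5; E(K, 5) = A.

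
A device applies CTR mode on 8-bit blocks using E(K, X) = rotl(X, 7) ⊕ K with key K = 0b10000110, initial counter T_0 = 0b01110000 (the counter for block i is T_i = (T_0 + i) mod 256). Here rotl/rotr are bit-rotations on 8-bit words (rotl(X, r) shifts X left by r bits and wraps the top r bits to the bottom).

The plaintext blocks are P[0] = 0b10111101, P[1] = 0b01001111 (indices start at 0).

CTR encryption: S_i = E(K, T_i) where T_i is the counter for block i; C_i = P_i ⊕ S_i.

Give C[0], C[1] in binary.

C[0] = 0b00000011, C[1] = 0b01110001

C[0]: T = 0b01110000, S = E(K, T) = 0b10111110; 0b10111101 ⊕ 0b10111110 = 0b00000011.
C[1]: T = 0b01110001, S = E(K, T) = 0b00111110; 0b01001111 ⊕ 0b00111110 = 0b01110001.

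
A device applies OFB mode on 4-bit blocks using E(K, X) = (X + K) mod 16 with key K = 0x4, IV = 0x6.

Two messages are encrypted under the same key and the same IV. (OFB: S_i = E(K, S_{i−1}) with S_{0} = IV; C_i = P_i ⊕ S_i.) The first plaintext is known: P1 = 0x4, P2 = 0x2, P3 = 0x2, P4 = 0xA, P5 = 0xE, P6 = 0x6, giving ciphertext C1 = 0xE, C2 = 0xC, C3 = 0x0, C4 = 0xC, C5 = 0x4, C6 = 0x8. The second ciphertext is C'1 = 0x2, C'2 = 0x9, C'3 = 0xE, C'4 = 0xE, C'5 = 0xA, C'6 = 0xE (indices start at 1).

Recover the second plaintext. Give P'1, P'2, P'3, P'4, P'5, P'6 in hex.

In OFB with a reused IV, both messages share the same keystream S_i, so C_i ⊕ C'_i = P_i ⊕ P'_i and thus P'_i = P_i ⊕ C_i ⊕ C'_i.
P'1: 0x4 ⊕ 0xE ⊕ 0x2 = 0x8.
P'2: 0x2 ⊕ 0xC ⊕ 0x9 = 0x7.
P'3: 0x2 ⊕ 0x0 ⊕ 0xE = 0xC.
P'4: 0xA ⊕ 0xC ⊕ 0xE = 0x8.
P'5: 0xE ⊕ 0x4 ⊕ 0xA = 0x0.
P'6: 0x6 ⊕ 0x8 ⊕ 0xE = 0x0.

P'1 = 0x8, P'2 = 0x7, P'3 = 0xC, P'4 = 0x8, P'5 = 0x0, P'6 = 0x0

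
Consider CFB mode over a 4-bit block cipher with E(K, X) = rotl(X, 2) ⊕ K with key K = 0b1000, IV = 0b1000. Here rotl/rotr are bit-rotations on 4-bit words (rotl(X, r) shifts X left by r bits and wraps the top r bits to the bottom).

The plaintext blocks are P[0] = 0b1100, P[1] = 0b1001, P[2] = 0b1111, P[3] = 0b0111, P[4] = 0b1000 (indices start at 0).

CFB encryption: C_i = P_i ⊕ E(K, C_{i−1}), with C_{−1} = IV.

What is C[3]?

C[3] = 0b1010

C[0]: E(K, 0b1000) = 0b1010; 0b1100 ⊕ 0b1010 = 0b0110.
C[1]: E(K, 0b0110) = 0b0001; 0b1001 ⊕ 0b0001 = 0b1000.
C[2]: E(K, 0b1000) = 0b1010; 0b1111 ⊕ 0b1010 = 0b0101.
C[3]: E(K, 0b0101) = 0b1101; 0b0111 ⊕ 0b1101 = 0b1010.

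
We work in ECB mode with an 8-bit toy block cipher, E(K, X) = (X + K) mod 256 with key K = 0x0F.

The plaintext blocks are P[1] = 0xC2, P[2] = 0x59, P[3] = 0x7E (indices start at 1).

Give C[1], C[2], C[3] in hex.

C[1] = 0xD1, C[2] = 0x68, C[3] = 0x8D

ECB encryption: C_i = E(K, P_i).
C[1]: E(K, 0xC2) = 0xD1.
C[2]: E(K, 0x59) = 0x68.
C[3]: E(K, 0x7E) = 0x8D.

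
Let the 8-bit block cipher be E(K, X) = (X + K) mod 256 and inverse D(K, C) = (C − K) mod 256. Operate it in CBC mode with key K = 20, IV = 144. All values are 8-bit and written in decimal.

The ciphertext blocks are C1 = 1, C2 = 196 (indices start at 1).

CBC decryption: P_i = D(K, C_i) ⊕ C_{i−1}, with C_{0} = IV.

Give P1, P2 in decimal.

P1 = 125, P2 = 177

P1: D(K, 1) = 237; 237 ⊕ 144 = 125.
P2: D(K, 196) = 176; 176 ⊕ 1 = 177.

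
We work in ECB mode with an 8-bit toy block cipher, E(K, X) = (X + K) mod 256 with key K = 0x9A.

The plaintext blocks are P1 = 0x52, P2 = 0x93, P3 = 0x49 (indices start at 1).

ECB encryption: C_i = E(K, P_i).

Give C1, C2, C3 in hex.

C1 = 0xEC, C2 = 0x2D, C3 = 0xE3

C1: E(K, 0x52) = 0xEC.
C2: E(K, 0x93) = 0x2D.
C3: E(K, 0x49) = 0xE3.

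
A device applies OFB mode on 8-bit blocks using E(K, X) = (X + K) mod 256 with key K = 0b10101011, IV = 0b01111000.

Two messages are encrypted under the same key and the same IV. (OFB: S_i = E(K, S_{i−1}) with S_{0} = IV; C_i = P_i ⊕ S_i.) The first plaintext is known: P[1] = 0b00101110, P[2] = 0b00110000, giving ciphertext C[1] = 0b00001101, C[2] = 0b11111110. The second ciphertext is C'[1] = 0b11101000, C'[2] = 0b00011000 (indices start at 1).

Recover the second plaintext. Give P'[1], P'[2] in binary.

In OFB with a reused IV, both messages share the same keystream S_i, so C_i ⊕ C'_i = P_i ⊕ P'_i and thus P'_i = P_i ⊕ C_i ⊕ C'_i.
P'[1]: 0b00101110 ⊕ 0b00001101 ⊕ 0b11101000 = 0b11001011.
P'[2]: 0b00110000 ⊕ 0b11111110 ⊕ 0b00011000 = 0b11010110.

P'[1] = 0b11001011, P'[2] = 0b11010110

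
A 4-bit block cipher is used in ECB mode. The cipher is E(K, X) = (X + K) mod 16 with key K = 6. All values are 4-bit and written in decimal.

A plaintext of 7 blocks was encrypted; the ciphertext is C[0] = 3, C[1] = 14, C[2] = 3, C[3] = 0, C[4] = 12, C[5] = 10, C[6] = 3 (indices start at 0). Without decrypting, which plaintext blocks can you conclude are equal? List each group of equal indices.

P[0] = P[2] = P[6]

ECB encrypts each block independently with the same key, so equal ciphertext blocks imply equal plaintext blocks.
C[0] = C[2] = C[6] = 3, so P[0] = P[2] = P[6].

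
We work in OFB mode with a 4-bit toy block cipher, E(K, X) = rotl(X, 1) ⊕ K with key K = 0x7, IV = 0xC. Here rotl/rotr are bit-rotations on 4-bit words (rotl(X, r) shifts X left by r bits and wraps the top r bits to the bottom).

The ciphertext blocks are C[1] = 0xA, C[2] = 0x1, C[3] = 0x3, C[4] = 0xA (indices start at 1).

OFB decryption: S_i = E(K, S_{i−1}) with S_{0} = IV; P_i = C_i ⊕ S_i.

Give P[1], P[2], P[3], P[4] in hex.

P[1] = 0x4, P[2] = 0xB, P[3] = 0x1, P[4] = 0x9

P[1]: S = E(K, 0xC) = 0xE; 0xA ⊕ 0xE = 0x4.
P[2]: S = E(K, 0xE) = 0xA; 0x1 ⊕ 0xA = 0xB.
P[3]: S = E(K, 0xA) = 0x2; 0x3 ⊕ 0x2 = 0x1.
P[4]: S = E(K, 0x2) = 0x3; 0xA ⊕ 0x3 = 0x9.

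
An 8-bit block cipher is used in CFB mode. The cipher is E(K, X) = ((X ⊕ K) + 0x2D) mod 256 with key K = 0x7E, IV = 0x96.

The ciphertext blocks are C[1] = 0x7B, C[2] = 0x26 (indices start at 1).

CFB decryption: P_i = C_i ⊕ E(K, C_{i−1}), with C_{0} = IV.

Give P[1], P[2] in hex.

P[1]: E(K, 0x96) = 0x15; 0x7B ⊕ 0x15 = 0x6E.
P[2]: E(K, 0x7B) = 0x32; 0x26 ⊕ 0x32 = 0x14.

P[1] = 0x6E, P[2] = 0x14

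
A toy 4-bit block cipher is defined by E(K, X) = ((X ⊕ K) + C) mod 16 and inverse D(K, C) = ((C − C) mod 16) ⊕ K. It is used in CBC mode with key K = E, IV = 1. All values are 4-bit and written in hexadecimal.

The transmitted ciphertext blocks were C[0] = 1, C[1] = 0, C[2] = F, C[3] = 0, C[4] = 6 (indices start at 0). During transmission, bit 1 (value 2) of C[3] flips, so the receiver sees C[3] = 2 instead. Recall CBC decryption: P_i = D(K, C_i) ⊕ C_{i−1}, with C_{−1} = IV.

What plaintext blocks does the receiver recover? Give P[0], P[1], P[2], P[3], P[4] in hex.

Only C[3] changed, to 2. In CBC, a change in C_i garbles P_i and flips the same bit in P_{i+1}. Decrypting the received ciphertext:
P[0]: D(K, 1) = B; B ⊕ 1 = A.
P[1]: D(K, 0) = A; A ⊕ 1 = B.
P[2]: D(K, F) = D; D ⊕ 0 = D.
P[3]: D(K, 2) = 8; 8 ⊕ F = 7.
P[4]: D(K, 6) = 4; 4 ⊕ 2 = 6.
Blocks that differ from the original plaintext: P[3], P[4].

P[0] = A, P[1] = B, P[2] = D, P[3] = 7, P[4] = 6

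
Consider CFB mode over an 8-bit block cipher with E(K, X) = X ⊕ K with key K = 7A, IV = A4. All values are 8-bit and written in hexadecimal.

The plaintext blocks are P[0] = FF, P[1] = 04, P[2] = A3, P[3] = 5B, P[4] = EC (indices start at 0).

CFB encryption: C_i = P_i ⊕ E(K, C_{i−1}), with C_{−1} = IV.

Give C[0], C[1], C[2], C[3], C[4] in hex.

C[0] = 21, C[1] = 5F, C[2] = 86, C[3] = A7, C[4] = 31

C[0]: E(K, A4) = DE; FF ⊕ DE = 21.
C[1]: E(K, 21) = 5B; 04 ⊕ 5B = 5F.
C[2]: E(K, 5F) = 25; A3 ⊕ 25 = 86.
C[3]: E(K, 86) = FC; 5B ⊕ FC = A7.
C[4]: E(K, A7) = DD; EC ⊕ DD = 31.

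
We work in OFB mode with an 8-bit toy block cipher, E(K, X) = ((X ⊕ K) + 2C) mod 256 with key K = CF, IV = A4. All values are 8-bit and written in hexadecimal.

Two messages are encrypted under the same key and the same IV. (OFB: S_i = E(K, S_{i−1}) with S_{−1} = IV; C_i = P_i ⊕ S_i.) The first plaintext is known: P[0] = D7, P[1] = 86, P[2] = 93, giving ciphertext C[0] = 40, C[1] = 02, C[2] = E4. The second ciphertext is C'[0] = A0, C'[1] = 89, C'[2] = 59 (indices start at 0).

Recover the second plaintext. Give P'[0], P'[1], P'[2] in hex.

In OFB with a reused IV, both messages share the same keystream S_i, so C_i ⊕ C'_i = P_i ⊕ P'_i and thus P'_i = P_i ⊕ C_i ⊕ C'_i.
P'[0]: D7 ⊕ 40 ⊕ A0 = 37.
P'[1]: 86 ⊕ 02 ⊕ 89 = 0D.
P'[2]: 93 ⊕ E4 ⊕ 59 = 2E.

P'[0] = 37, P'[1] = 0D, P'[2] = 2E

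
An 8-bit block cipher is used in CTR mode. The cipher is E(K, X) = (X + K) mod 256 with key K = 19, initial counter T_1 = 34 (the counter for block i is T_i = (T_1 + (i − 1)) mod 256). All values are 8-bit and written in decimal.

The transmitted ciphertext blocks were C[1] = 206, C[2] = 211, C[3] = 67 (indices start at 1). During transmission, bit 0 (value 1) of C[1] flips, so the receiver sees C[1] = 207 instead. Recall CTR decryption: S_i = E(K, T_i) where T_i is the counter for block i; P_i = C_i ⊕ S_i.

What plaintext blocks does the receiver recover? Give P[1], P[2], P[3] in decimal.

P[1] = 250, P[2] = 229, P[3] = 116

Only C[1] changed, to 207. In CTR, a change in C_i flips the same bit in P_i only; the keystream is unaffected. Decrypting the received ciphertext:
P[1]: T = 34, S = E(K, T) = 53; 207 ⊕ 53 = 250.
P[2]: T = 35, S = E(K, T) = 54; 211 ⊕ 54 = 229.
P[3]: T = 36, S = E(K, T) = 55; 67 ⊕ 55 = 116.
Blocks that differ from the original plaintext: P[1].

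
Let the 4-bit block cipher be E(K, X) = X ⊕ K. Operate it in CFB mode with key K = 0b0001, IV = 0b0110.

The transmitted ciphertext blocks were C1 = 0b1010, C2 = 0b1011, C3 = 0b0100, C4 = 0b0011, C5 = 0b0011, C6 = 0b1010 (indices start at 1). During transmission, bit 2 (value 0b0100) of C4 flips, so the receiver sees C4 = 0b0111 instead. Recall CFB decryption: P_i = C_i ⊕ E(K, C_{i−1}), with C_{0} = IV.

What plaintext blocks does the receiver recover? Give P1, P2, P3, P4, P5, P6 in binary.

Only C4 changed, to 0b0111. In CFB, a change in C_i flips the same bit in P_i and garbles P_{i+1}. Decrypting the received ciphertext:
P1: E(K, 0b0110) = 0b0111; 0b1010 ⊕ 0b0111 = 0b1101.
P2: E(K, 0b1010) = 0b1011; 0b1011 ⊕ 0b1011 = 0b0000.
P3: E(K, 0b1011) = 0b1010; 0b0100 ⊕ 0b1010 = 0b1110.
P4: E(K, 0b0100) = 0b0101; 0b0111 ⊕ 0b0101 = 0b0010.
P5: E(K, 0b0111) = 0b0110; 0b0011 ⊕ 0b0110 = 0b0101.
P6: E(K, 0b0011) = 0b0010; 0b1010 ⊕ 0b0010 = 0b1000.
Blocks that differ from the original plaintext: P4, P5.

P1 = 0b1101, P2 = 0b0000, P3 = 0b1110, P4 = 0b0010, P5 = 0b0101, P6 = 0b1000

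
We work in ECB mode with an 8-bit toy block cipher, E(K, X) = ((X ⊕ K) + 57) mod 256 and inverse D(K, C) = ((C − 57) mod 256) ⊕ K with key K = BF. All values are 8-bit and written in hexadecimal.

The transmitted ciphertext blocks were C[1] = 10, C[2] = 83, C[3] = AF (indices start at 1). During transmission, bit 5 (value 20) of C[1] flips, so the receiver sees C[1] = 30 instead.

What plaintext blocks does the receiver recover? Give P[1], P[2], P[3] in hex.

P[1] = 66, P[2] = 93, P[3] = E7

ECB decryption: P_i = D(K, C_i).
Only C[1] changed, to 30. In ECB, a change in C_i affects only P_i. Decrypting the received ciphertext:
P[1]: D(K, 30) = 66.
P[2]: D(K, 83) = 93.
P[3]: D(K, AF) = E7.
Blocks that differ from the original plaintext: P[1].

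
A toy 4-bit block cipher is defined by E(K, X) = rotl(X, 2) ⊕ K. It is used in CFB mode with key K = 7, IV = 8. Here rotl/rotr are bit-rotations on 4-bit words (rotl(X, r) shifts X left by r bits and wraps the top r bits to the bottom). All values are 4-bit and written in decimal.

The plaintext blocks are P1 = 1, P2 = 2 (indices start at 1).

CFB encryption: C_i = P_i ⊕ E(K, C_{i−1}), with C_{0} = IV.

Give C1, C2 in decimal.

C1 = 4, C2 = 4

C1: E(K, 8) = 5; 1 ⊕ 5 = 4.
C2: E(K, 4) = 6; 2 ⊕ 6 = 4.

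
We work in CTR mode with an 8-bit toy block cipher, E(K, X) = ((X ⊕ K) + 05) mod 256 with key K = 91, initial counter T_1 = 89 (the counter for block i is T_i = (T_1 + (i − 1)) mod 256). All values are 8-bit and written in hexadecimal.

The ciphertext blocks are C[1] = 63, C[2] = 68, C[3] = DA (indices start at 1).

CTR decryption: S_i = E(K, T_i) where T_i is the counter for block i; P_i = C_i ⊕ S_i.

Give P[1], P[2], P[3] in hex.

P[1] = 7E, P[2] = 48, P[3] = C5

P[1]: T = 89, S = E(K, T) = 1D; 63 ⊕ 1D = 7E.
P[2]: T = 8A, S = E(K, T) = 20; 68 ⊕ 20 = 48.
P[3]: T = 8B, S = E(K, T) = 1F; DA ⊕ 1F = C5.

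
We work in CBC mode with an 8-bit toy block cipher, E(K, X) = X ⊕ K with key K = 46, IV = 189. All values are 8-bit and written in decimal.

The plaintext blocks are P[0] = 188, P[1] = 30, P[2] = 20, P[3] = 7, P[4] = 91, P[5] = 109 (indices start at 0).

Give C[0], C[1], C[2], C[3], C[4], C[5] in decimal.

CBC encryption: C_i = E(K, P_i ⊕ C_{i−1}), with C_{−1} = IV.
C[0]: P[0] ⊕ 189 = 1; E(K, 1) = 47.
C[1]: P[1] ⊕ 47 = 49; E(K, 49) = 31.
C[2]: P[2] ⊕ 31 = 11; E(K, 11) = 37.
C[3]: P[3] ⊕ 37 = 34; E(K, 34) = 12.
C[4]: P[4] ⊕ 12 = 87; E(K, 87) = 121.
C[5]: P[5] ⊕ 121 = 20; E(K, 20) = 58.

C[0] = 47, C[1] = 31, C[2] = 37, C[3] = 12, C[4] = 121, C[5] = 58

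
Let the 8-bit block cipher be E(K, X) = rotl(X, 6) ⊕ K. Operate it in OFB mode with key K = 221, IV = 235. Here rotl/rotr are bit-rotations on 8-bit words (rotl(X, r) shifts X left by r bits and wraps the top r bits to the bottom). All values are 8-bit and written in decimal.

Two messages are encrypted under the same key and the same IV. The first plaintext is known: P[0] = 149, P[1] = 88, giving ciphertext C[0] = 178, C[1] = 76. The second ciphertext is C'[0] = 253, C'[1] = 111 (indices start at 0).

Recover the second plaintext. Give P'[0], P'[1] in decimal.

P'[0] = 218, P'[1] = 123

In OFB with a reused IV, both messages share the same keystream S_i, so C_i ⊕ C'_i = P_i ⊕ P'_i and thus P'_i = P_i ⊕ C_i ⊕ C'_i.
P'[0]: 149 ⊕ 178 ⊕ 253 = 218.
P'[1]: 88 ⊕ 76 ⊕ 111 = 123.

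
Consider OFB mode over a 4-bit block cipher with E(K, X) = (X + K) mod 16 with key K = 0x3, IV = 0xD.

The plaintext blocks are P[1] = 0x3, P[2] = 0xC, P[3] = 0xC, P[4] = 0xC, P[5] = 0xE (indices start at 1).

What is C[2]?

OFB encryption: S_i = E(K, S_{i−1}) with S_{0} = IV; C_i = P_i ⊕ S_i.
C[1]: S = E(K, 0xD) = 0x0; 0x3 ⊕ 0x0 = 0x3.
C[2]: S = E(K, 0x0) = 0x3; 0xC ⊕ 0x3 = 0xF.

C[2] = 0xF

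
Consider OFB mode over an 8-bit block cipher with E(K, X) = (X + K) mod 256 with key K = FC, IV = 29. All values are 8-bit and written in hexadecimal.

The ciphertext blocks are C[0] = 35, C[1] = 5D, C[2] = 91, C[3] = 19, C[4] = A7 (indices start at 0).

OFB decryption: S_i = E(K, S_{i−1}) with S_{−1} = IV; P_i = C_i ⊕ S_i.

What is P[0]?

P[0] = 10

P[0]: S = E(K, 29) = 25; 35 ⊕ 25 = 10.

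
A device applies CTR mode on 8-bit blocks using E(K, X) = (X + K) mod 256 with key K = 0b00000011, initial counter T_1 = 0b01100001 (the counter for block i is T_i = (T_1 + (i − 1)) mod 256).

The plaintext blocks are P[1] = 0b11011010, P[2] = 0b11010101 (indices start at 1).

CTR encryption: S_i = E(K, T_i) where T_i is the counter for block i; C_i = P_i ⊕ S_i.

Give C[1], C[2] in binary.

C[1] = 0b10111110, C[2] = 0b10110000

C[1]: T = 0b01100001, S = E(K, T) = 0b01100100; 0b11011010 ⊕ 0b01100100 = 0b10111110.
C[2]: T = 0b01100010, S = E(K, T) = 0b01100101; 0b11010101 ⊕ 0b01100101 = 0b10110000.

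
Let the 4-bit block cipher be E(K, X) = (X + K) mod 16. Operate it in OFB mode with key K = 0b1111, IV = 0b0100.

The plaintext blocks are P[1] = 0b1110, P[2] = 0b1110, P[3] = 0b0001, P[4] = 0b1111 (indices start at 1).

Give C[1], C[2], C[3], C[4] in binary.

C[1] = 0b1101, C[2] = 0b1100, C[3] = 0b0000, C[4] = 0b1111

OFB encryption: S_i = E(K, S_{i−1}) with S_{0} = IV; C_i = P_i ⊕ S_i.
C[1]: S = E(K, 0b0100) = 0b0011; 0b1110 ⊕ 0b0011 = 0b1101.
C[2]: S = E(K, 0b0011) = 0b0010; 0b1110 ⊕ 0b0010 = 0b1100.
C[3]: S = E(K, 0b0010) = 0b0001; 0b0001 ⊕ 0b0001 = 0b0000.
C[4]: S = E(K, 0b0001) = 0b0000; 0b1111 ⊕ 0b0000 = 0b1111.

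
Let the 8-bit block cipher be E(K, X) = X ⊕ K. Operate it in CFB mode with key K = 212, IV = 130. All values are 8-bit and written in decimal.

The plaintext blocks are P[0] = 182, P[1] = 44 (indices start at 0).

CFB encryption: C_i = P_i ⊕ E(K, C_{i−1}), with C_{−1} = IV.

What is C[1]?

C[1] = 24

C[0]: E(K, 130) = 86; 182 ⊕ 86 = 224.
C[1]: E(K, 224) = 52; 44 ⊕ 52 = 24.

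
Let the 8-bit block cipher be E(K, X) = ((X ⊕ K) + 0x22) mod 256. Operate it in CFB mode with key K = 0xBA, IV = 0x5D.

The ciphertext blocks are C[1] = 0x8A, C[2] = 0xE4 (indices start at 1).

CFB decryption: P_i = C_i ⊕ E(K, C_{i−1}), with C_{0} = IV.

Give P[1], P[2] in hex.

P[1]: E(K, 0x5D) = 0x09; 0x8A ⊕ 0x09 = 0x83.
P[2]: E(K, 0x8A) = 0x52; 0xE4 ⊕ 0x52 = 0xB6.

P[1] = 0x83, P[2] = 0xB6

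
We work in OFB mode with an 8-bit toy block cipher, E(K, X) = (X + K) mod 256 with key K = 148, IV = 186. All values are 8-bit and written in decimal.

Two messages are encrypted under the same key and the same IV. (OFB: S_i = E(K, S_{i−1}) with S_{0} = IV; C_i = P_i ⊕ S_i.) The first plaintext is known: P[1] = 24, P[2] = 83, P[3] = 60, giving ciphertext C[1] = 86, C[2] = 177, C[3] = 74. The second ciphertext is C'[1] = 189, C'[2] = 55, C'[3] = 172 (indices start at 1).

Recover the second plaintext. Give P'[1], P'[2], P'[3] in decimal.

In OFB with a reused IV, both messages share the same keystream S_i, so C_i ⊕ C'_i = P_i ⊕ P'_i and thus P'_i = P_i ⊕ C_i ⊕ C'_i.
P'[1]: 24 ⊕ 86 ⊕ 189 = 243.
P'[2]: 83 ⊕ 177 ⊕ 55 = 213.
P'[3]: 60 ⊕ 74 ⊕ 172 = 218.

P'[1] = 243, P'[2] = 213, P'[3] = 218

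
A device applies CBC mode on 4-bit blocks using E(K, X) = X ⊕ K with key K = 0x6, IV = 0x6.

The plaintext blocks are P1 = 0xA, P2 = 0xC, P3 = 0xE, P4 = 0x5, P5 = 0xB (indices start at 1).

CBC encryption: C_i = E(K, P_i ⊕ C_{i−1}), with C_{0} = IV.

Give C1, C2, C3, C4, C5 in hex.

C1 = 0xA, C2 = 0x0, C3 = 0x8, C4 = 0xB, C5 = 0x6

C1: P1 ⊕ 0x6 = 0xC; E(K, 0xC) = 0xA.
C2: P2 ⊕ 0xA = 0x6; E(K, 0x6) = 0x0.
C3: P3 ⊕ 0x0 = 0xE; E(K, 0xE) = 0x8.
C4: P4 ⊕ 0x8 = 0xD; E(K, 0xD) = 0xB.
C5: P5 ⊕ 0xB = 0x0; E(K, 0x0) = 0x6.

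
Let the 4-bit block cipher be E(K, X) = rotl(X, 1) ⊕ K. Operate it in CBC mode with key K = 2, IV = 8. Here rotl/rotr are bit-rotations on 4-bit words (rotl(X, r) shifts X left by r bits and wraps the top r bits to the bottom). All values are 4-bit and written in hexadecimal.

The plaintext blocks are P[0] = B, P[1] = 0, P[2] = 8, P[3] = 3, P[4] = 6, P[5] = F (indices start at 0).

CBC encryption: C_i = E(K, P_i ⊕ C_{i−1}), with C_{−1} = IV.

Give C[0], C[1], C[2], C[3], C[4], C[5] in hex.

C[0] = 4, C[1] = A, C[2] = 6, C[3] = 8, C[4] = F, C[5] = 2

C[0]: P[0] ⊕ 8 = 3; E(K, 3) = 4.
C[1]: P[1] ⊕ 4 = 4; E(K, 4) = A.
C[2]: P[2] ⊕ A = 2; E(K, 2) = 6.
C[3]: P[3] ⊕ 6 = 5; E(K, 5) = 8.
C[4]: P[4] ⊕ 8 = E; E(K, E) = F.
C[5]: P[5] ⊕ F = 0; E(K, 0) = 2.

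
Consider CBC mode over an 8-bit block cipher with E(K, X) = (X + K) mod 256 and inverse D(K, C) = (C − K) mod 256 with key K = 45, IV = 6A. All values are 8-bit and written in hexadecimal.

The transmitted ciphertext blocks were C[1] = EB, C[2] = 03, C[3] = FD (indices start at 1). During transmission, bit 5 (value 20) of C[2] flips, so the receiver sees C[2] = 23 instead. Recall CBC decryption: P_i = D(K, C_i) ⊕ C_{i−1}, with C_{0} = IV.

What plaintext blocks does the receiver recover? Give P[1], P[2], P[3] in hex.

P[1] = CC, P[2] = 35, P[3] = 9B

Only C[2] changed, to 23. In CBC, a change in C_i garbles P_i and flips the same bit in P_{i+1}. Decrypting the received ciphertext:
P[1]: D(K, EB) = A6; A6 ⊕ 6A = CC.
P[2]: D(K, 23) = DE; DE ⊕ EB = 35.
P[3]: D(K, FD) = B8; B8 ⊕ 23 = 9B.
Blocks that differ from the original plaintext: P[2], P[3].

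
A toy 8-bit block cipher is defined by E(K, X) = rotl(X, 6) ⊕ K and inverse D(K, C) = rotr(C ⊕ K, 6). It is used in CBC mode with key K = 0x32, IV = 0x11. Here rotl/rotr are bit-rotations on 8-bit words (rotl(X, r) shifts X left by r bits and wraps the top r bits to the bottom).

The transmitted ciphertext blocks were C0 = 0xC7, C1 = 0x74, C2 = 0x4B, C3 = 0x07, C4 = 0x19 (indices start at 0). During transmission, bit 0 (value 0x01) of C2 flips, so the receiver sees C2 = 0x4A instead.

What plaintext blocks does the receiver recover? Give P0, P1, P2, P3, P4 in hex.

P0 = 0xC6, P1 = 0xDE, P2 = 0x95, P3 = 0x9E, P4 = 0xAB

CBC decryption: P_i = D(K, C_i) ⊕ C_{i−1}, with C_{−1} = IV.
Only C2 changed, to 0x4A. In CBC, a change in C_i garbles P_i and flips the same bit in P_{i+1}. Decrypting the received ciphertext:
P0: D(K, 0xC7) = 0xD7; 0xD7 ⊕ 0x11 = 0xC6.
P1: D(K, 0x74) = 0x19; 0x19 ⊕ 0xC7 = 0xDE.
P2: D(K, 0x4A) = 0xE1; 0xE1 ⊕ 0x74 = 0x95.
P3: D(K, 0x07) = 0xD4; 0xD4 ⊕ 0x4A = 0x9E.
P4: D(K, 0x19) = 0xAC; 0xAC ⊕ 0x07 = 0xAB.
Blocks that differ from the original plaintext: P2, P3.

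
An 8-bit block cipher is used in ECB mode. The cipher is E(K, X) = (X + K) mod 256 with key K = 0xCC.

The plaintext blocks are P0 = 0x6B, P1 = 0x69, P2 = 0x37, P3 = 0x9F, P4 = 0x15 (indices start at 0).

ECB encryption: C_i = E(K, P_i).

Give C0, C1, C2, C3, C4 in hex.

C0 = 0x37, C1 = 0x35, C2 = 0x03, C3 = 0x6B, C4 = 0xE1

C0: E(K, 0x6B) = 0x37.
C1: E(K, 0x69) = 0x35.
C2: E(K, 0x37) = 0x03.
C3: E(K, 0x9F) = 0x6B.
C4: E(K, 0x15) = 0xE1.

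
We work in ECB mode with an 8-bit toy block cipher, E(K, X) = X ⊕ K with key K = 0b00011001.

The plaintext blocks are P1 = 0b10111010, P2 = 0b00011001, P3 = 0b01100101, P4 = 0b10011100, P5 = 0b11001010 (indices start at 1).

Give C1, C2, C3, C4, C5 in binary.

ECB encryption: C_i = E(K, P_i).
C1: E(K, 0b10111010) = 0b10100011.
C2: E(K, 0b00011001) = 0b00000000.
C3: E(K, 0b01100101) = 0b01111100.
C4: E(K, 0b10011100) = 0b10000101.
C5: E(K, 0b11001010) = 0b11010011.

C1 = 0b10100011, C2 = 0b00000000, C3 = 0b01111100, C4 = 0b10000101, C5 = 0b11010011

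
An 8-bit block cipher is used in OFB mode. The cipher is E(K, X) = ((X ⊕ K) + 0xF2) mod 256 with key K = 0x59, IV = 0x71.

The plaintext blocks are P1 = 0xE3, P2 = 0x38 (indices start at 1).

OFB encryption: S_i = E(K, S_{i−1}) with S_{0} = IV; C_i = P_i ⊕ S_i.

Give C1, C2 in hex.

C1 = 0xF9, C2 = 0x0D

C1: S = E(K, 0x71) = 0x1A; 0xE3 ⊕ 0x1A = 0xF9.
C2: S = E(K, 0x1A) = 0x35; 0x38 ⊕ 0x35 = 0x0D.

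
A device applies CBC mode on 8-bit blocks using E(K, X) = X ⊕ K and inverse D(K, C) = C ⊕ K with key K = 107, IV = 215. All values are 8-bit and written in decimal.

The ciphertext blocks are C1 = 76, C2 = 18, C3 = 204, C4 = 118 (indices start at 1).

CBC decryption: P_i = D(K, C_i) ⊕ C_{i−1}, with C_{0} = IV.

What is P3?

P3: D(K, 204) = 167; 167 ⊕ 18 = 181.

P3 = 181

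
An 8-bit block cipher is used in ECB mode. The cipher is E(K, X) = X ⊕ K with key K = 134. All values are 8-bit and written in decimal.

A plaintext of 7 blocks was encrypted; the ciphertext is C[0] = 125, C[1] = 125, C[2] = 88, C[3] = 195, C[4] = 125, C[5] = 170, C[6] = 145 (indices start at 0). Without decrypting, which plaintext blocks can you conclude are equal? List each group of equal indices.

ECB encrypts each block independently with the same key, so equal ciphertext blocks imply equal plaintext blocks.
C[0] = C[1] = C[4] = 125, so P[0] = P[1] = P[4].

P[0] = P[1] = P[4]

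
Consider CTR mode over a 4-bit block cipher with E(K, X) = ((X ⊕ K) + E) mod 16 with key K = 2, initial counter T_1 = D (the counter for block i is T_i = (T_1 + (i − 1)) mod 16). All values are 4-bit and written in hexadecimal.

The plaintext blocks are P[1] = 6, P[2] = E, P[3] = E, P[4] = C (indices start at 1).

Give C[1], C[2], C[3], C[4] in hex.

C[1] = B, C[2] = 4, C[3] = 5, C[4] = C

CTR encryption: S_i = E(K, T_i) where T_i is the counter for block i; C_i = P_i ⊕ S_i.
C[1]: T = D, S = E(K, T) = D; 6 ⊕ D = B.
C[2]: T = E, S = E(K, T) = A; E ⊕ A = 4.
C[3]: T = F, S = E(K, T) = B; E ⊕ B = 5.
C[4]: T = 0, S = E(K, T) = 0; C ⊕ 0 = C.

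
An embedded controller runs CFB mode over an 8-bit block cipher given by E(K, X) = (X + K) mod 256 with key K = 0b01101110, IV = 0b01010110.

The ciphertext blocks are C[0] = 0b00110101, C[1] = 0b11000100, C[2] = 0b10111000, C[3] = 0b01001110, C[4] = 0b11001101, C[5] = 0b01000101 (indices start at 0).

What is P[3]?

P[3] = 0b01101000

CFB decryption: P_i = C_i ⊕ E(K, C_{i−1}), with C_{−1} = IV.
P[3]: E(K, 0b10111000) = 0b00100110; 0b01001110 ⊕ 0b00100110 = 0b01101000.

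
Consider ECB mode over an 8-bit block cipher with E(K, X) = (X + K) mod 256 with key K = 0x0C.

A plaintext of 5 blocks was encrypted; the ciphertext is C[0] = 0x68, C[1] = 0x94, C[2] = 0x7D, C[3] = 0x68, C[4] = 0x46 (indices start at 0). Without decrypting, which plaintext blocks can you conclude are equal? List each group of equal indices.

ECB encrypts each block independently with the same key, so equal ciphertext blocks imply equal plaintext blocks.
C[0] = C[3] = 0x68, so P[0] = P[3].

P[0] = P[3]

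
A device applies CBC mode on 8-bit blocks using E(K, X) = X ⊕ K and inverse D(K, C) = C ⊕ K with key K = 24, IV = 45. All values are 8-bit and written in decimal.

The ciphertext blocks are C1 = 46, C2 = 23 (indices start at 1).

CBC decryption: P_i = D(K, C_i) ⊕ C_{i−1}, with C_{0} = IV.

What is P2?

P2 = 33

P2: D(K, 23) = 15; 15 ⊕ 46 = 33.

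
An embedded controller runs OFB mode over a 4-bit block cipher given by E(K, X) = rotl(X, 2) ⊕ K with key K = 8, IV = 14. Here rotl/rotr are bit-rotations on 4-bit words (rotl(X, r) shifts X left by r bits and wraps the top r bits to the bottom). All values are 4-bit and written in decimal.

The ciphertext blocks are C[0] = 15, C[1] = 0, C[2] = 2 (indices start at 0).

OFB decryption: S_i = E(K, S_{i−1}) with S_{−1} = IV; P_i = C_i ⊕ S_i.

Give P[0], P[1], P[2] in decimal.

P[0]: S = E(K, 14) = 3; 15 ⊕ 3 = 12.
P[1]: S = E(K, 3) = 4; 0 ⊕ 4 = 4.
P[2]: S = E(K, 4) = 9; 2 ⊕ 9 = 11.

P[0] = 12, P[1] = 4, P[2] = 11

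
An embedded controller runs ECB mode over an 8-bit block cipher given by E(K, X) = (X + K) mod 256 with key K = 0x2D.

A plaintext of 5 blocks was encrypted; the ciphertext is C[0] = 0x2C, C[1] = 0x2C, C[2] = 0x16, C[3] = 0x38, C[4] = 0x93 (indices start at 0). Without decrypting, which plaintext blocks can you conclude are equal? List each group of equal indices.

P[0] = P[1]

ECB encrypts each block independently with the same key, so equal ciphertext blocks imply equal plaintext blocks.
C[0] = C[1] = 0x2C, so P[0] = P[1].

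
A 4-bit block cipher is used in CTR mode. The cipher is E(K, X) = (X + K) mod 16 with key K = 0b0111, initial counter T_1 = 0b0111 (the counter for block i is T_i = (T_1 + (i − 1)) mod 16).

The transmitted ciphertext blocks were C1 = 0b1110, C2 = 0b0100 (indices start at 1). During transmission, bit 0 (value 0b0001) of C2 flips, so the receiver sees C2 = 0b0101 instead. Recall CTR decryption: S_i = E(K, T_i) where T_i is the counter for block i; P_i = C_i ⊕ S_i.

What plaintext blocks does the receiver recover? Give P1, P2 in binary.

P1 = 0b0000, P2 = 0b1010

Only C2 changed, to 0b0101. In CTR, a change in C_i flips the same bit in P_i only; the keystream is unaffected. Decrypting the received ciphertext:
P1: T = 0b0111, S = E(K, T) = 0b1110; 0b1110 ⊕ 0b1110 = 0b0000.
P2: T = 0b1000, S = E(K, T) = 0b1111; 0b0101 ⊕ 0b1111 = 0b1010.
Blocks that differ from the original plaintext: P2.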